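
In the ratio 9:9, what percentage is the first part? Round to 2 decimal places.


Total parts = 9 + 9 = 18
First part fraction = 9/18
Percentage = (9/18) * 100
= 0.5 * 100
= 50.00%

50.00


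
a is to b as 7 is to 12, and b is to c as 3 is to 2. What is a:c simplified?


Given a:b = 7:12 and b:c = 3:2
Make b consistent. Multiply first ratio by 3: a:b = 21:36
Multiply second ratio by 12: b:c = 36:24
Now b = 36 in both, so a:b:c = 21:36:24
Therefore a:c = 21:24
Simplify by GCD: a:c = 7:8

7:8


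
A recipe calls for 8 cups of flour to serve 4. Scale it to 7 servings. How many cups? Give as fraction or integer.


Original: 8 cups for 4 servings
Target servings = 7
Scaling factor = 7/4
New amount = 8 * 7/4
= 56/4
= 14 cups

14


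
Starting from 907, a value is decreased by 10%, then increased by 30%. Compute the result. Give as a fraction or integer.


Start: 907
Step 1: decrease by 10% => multiply by 90/100
  907 * 90/100 = 8163/10
Step 2: increase by 30% => multiply by 130/100
  8163/10 * 130/100 = 106119/100
Final value = 106119/100

106119/100


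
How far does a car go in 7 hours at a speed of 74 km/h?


Using distance = speed * time
Speed = 74 km/h
Time = 7 hours
Distance = 74 * 7
= 518 km

518


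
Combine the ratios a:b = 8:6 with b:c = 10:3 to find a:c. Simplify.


Given a:b = 8:6 and b:c = 10:3
Make b consistent. Multiply first ratio by 10: a:b = 80:60
Multiply second ratio by 6: b:c = 60:18
Now b = 60 in both, so a:b:c = 80:60:18
Therefore a:c = 80:18
Simplify by GCD: a:c = 40:9

40:9


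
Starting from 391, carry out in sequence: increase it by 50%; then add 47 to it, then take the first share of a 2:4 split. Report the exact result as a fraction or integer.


Start with 391.
Step 1: Increase by 50%: 391 * 150/100 = 1173/2
Step 2: Add 47: 1173/2+47=1267/2; split 2:4 first = 1267/2*2/6 = 1267/6
Final result = 1267/6

1267/6


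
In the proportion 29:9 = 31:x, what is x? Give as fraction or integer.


Setting up: 29/9 = 31/x
Cross multiply: 29 * x = 9 * 31
29x = 279
x = 279/29
x = 279/29

279/29


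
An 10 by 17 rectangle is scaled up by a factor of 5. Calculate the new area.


Original dimensions: 10 x 17
Enlargement factor = 5
New width = 10 * 5 = 50
New height = 17 * 5 = 85
New area = 50 * 85 = 4250

4250


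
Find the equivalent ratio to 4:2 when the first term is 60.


Original ratio: 4:2
First term target: 60
Scale factor = 60 / 4 = 15
Multiply second term: 2 * 15 = 30
Equivalent ratio = 60:30

60:30


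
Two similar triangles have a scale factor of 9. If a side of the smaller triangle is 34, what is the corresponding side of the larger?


Similar triangles have proportional sides
Scale factor = 9
Smaller side = 34
Corresponding larger side = 34 * 9
= 306

306


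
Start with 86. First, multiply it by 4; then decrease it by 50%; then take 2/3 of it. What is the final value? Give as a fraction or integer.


Start with 86.
Step 1: Multiply by 4: 86 * 4 = 344
Step 2: Decrease by 50%: 344 * 50/100 = 172
Step 3: Take 2/3: 172 * 2/3 = 344/3
Final result = 344/3

344/3


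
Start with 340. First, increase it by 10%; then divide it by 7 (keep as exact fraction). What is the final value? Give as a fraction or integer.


Start with 340.
Step 1: Increase by 10%: 340 * 110/100 = 374
Step 2: Divide by 7: 374 / 7 = 374/7
Final result = 374/7

374/7


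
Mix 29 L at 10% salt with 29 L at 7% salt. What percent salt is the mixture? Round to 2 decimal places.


Solute in mixture 1 = 10% of 29 L = 29*10/100 = 29/10 L
Solute in mixture 2 = 7% of 29 L = 29*7/100 = 203/100 L
Total solute = 29/10 + 203/100 = 493/100 L
Total volume = 29 + 29 = 58 L
Final concentration = 493/100/58 * 100 = 8.50%

8.50


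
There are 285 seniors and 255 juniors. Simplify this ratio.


Find GCD(285, 255)
GCD = 15
Divide both by 15: 285/15 = 19, 255/15 = 17
Simplified ratio = 19:17

19:17


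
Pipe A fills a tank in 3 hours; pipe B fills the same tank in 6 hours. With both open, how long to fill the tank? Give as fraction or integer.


Rate of A = 1/3 job per hour
Rate of B = 1/6 job per hour
Combined rate = 1/3 + 1/6
Find common denominator: (6 + 3)/(3*6) = 9/18
Combined rate = 1/2 job per hour
Time together = 1 / (1/2) = 2 hours

2


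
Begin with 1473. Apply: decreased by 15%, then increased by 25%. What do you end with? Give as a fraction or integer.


Start: 1473
Step 1: decrease by 15% => multiply by 85/100
  1473 * 85/100 = 25041/20
Step 2: increase by 25% => multiply by 125/100
  25041/20 * 125/100 = 25041/16
Final value = 25041/16

25041/16


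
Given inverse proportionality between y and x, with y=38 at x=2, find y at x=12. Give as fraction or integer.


Inverse proportion: y = k/x
Find k: k = 2 * 38 = 76
Compute y at x=12: y = 76/12
y = 19/3

19/3


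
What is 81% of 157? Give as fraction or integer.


Compute 81% of 157
Convert percentage: 81% = 81/100
Multiply: 157 * 81/100
= 12717/100
= 12717/100

12717/100


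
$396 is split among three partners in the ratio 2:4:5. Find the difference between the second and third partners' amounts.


Total parts = 2 + 4 + 5 = 11
Value per part = 396 / 11 = 36
Shares: 2*36=72, 4*36=144, 5*36=180
Second share = 144, third share = 180
Difference = |144 - 180| = 36

36


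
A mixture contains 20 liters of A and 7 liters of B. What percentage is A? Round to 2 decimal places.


Volume of A = 20 L
Volume of B = 7 L
Total volume = 20 + 7 = 27 L
Percentage of A = (20/27) * 100
= 74.07%

74.07


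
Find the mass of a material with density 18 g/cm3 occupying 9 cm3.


Using mass = density * volume
Density = 18 g/cm3
Volume = 9 cm3
Mass = 18 * 9
= 162 g

162


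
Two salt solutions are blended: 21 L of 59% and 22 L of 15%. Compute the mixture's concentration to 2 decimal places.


Solute in mixture 1 = 59% of 21 L = 21*59/100 = 1239/100 L
Solute in mixture 2 = 15% of 22 L = 22*15/100 = 33/10 L
Total solute = 1239/100 + 33/10 = 1569/100 L
Total volume = 21 + 22 = 43 L
Final concentration = 1569/100/43 * 100 = 36.49%

36.49


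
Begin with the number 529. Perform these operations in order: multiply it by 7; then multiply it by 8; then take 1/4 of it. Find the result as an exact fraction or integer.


Start with 529.
Step 1: Multiply by 7: 529 * 7 = 3703
Step 2: Multiply by 8: 3703 * 8 = 29624
Step 3: Take 1/4: 29624 * 1/4 = 7406
Final result = 7406

7406


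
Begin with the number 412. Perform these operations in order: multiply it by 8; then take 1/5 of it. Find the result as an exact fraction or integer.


Start with 412.
Step 1: Multiply by 8: 412 * 8 = 3296
Step 2: Take 1/5: 3296 * 1/5 = 3296/5
Final result = 3296/5

3296/5


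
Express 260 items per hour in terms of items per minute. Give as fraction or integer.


Converting from per hour to per minute
Rate = 260 items per hour
Divide by 60: 260/60
= 13/3 items per minute

13/3


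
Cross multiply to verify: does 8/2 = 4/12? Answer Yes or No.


Cross multiply to check 8/2 = 4/12
Left cross product: 8 * 12 = 96
Right cross product: 2 * 4 = 8
96 != 8
Not equal, so proportions differ => No

No


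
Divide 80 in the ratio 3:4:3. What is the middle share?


Ratio = 3:4:3
Total parts = 3 + 4 + 3 = 10
Value per part = 80 / 10 = 8
First share = 3 * 8 = 24
Middle share = 4 * 8 = 32
Third share = 3 * 8 = 24

32


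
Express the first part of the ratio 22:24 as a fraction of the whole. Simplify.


Total parts = 22 + 24 = 46
First part fraction = 22/46
Simplify: 22/46 = 11/23

11/23


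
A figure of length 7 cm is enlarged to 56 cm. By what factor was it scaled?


Original length = 7 cm
Scaled length = 56 cm
Scale factor = 56 / 7
= 8

8


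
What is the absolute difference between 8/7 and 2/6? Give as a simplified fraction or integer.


Simplify: 8/7 = 8/7 and 2/6 = 1/3
Find common denominator: LCD = 21
Convert: 24/21 and 7/21
Difference = |24 - 7|/21 = 17/21
Simplified = 17/21

17/21


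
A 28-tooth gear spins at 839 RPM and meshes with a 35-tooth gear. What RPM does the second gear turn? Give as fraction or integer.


Gear ratio: teeth_A * RPM_A = teeth_B * RPM_B
28 * 839 = 35 * RPM_B
23492 = 35 * RPM_B
RPM_B = 23492 / 35
RPM_B = 3356/5

3356/5


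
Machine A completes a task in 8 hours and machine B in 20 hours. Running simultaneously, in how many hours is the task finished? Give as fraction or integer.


Rate of A = 1/8 job per hour
Rate of B = 1/20 job per hour
Combined rate = 1/8 + 1/20
Find common denominator: (20 + 8)/(8*20) = 28/160
Combined rate = 7/40 job per hour
Time together = 1 / (7/40) = 40/7 hours

40/7


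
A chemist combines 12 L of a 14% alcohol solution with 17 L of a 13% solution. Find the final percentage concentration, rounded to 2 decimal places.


Solute in mixture 1 = 14% of 12 L = 12*14/100 = 42/25 L
Solute in mixture 2 = 13% of 17 L = 17*13/100 = 221/100 L
Total solute = 42/25 + 221/100 = 389/100 L
Total volume = 12 + 17 = 29 L
Final concentration = 389/100/29 * 100 = 13.41%

13.41


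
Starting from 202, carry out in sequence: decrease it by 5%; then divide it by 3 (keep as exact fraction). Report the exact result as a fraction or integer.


Start with 202.
Step 1: Decrease by 5%: 202 * 95/100 = 1919/10
Step 2: Divide by 3: 1919/10 / 3 = 1919/30
Final result = 1919/30

1919/30


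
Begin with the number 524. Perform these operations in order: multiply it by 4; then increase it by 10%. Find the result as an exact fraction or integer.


Start with 524.
Step 1: Multiply by 4: 524 * 4 = 2096
Step 2: Increase by 10%: 2096 * 110/100 = 11528/5
Final result = 11528/5

11528/5


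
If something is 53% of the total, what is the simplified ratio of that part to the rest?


Part = 53%, Remainder = 47%
Ratio = 53:47
GCD(53, 47) = 1
Simplify: 53:47 = 53:47

53:47


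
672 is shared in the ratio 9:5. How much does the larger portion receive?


Total parts = 9 + 5 = 14
Value per part = 672 / 14 = 48
First share = 9 * 48 = 432
Second share = 5 * 48 = 240
Larger share = 432

432


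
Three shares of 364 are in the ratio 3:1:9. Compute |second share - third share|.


Total parts = 3 + 1 + 9 = 13
Value per part = 364 / 13 = 28
Shares: 3*28=84, 1*28=28, 9*28=252
Second share = 28, third share = 252
Difference = |28 - 252| = 224

224


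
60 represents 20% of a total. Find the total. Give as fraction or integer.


Given: 60 is 20% of the whole
Set up: 60 = 20/100 * whole
whole = 60 * 100 / 20
whole = 6000 / 20
whole = 300

300


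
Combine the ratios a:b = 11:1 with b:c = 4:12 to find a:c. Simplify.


Given a:b = 11:1 and b:c = 4:12
Make b consistent. Multiply first ratio by 4: a:b = 44:4
Multiply second ratio by 1: b:c = 4:12
Now b = 4 in both, so a:b:c = 44:4:12
Therefore a:c = 44:12
Simplify by GCD: a:c = 11:3

11:3


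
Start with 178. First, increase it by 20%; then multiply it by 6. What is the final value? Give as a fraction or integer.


Start with 178.
Step 1: Increase by 20%: 178 * 120/100 = 1068/5
Step 2: Multiply by 6: 1068/5 * 6 = 6408/5
Final result = 6408/5

6408/5


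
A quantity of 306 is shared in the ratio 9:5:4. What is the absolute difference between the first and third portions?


Total parts = 9 + 5 + 4 = 18
Value per part = 306 / 18 = 17
Shares: 9*17=153, 5*17=85, 4*17=68
First share = 153, third share = 68
Difference = |153 - 68| = 85

85


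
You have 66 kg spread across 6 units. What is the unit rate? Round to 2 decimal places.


Total kg = 66
Number of units = 6
Unit rate = 66 / 6
= 11 kg per unit

11


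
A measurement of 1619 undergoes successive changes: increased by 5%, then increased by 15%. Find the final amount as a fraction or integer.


Start: 1619
Step 1: increase by 5% => multiply by 105/100
  1619 * 105/100 = 33999/20
Step 2: increase by 15% => multiply by 115/100
  33999/20 * 115/100 = 781977/400
Final value = 781977/400

781977/400


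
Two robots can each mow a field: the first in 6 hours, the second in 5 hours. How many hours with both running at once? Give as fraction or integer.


Rate of A = 1/6 job per hour
Rate of B = 1/5 job per hour
Combined rate = 1/6 + 1/5
Find common denominator: (5 + 6)/(6*5) = 11/30
Combined rate = 11/30 job per hour
Time together = 1 / (11/30) = 30/11 hours

30/11


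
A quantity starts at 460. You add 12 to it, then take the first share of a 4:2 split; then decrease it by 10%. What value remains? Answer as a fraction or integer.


Start with 460.
Step 1: Add 12: 460+12=472; split 4:2 first = 472*4/6 = 944/3
Step 2: Decrease by 10%: 944/3 * 90/100 = 1416/5
Final result = 1416/5

1416/5


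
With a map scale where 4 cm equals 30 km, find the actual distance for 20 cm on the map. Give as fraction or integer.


Map scale: 4 cm = 30 km
Measured distance on map = 20 cm
Set up proportion: 20 * 30 / 4
= 600 / 4
= 150 km

150


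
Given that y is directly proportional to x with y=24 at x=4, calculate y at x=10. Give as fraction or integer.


Direct proportion: y = kx
Find k: k = 24/4 = 6
Compute y at x=10: y = 6 * 10
y = 60

60


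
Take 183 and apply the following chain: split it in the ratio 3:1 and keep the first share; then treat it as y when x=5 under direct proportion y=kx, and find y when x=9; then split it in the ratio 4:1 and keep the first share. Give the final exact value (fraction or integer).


Start with 183.
Step 1: Split 3:1, first share = 183 * 3/4 = 549/4
Step 2: Direct prop: k = (549/4)/5; new y = k*9 = 549/4*9/5 = 4941/20
Step 3: Split 4:1, first share = 4941/20 * 4/5 = 4941/25
Final result = 4941/25

4941/25


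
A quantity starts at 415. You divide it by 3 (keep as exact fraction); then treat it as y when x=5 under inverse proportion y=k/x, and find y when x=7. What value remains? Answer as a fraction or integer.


Start with 415.
Step 1: Divide by 3: 415 / 3 = 415/3
Step 2: Inverse prop: k = (415/3)*5; new y = k/7 = 415/3*5/7 = 2075/21
Final result = 2075/21

2075/21


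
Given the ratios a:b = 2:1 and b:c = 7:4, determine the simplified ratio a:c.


Given a:b = 2:1 and b:c = 7:4
Make b consistent. Multiply first ratio by 7: a:b = 14:7
Multiply second ratio by 1: b:c = 7:4
Now b = 7 in both, so a:b:c = 14:7:4
Therefore a:c = 14:4
Simplify by GCD: a:c = 7:2

7:2


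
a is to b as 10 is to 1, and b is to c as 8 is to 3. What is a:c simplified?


Given a:b = 10:1 and b:c = 8:3
Make b consistent. Multiply first ratio by 8: a:b = 80:8
Multiply second ratio by 1: b:c = 8:3
Now b = 8 in both, so a:b:c = 80:8:3
Therefore a:c = 80:3
Simplify by GCD: a:c = 80:3

80:3


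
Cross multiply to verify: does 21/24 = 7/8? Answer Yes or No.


Cross multiply to check 21/24 = 7/8
Left cross product: 21 * 8 = 168
Right cross product: 24 * 7 = 168
168 = 168
Equal, so proportions match => Yes

Yes


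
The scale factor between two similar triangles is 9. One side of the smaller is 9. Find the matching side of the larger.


Similar triangles have proportional sides
Scale factor = 9
Smaller side = 9
Corresponding larger side = 9 * 9
= 81

81


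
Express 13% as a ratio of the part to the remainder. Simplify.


Part = 13%, Remainder = 87%
Ratio = 13:87
GCD(13, 87) = 1
Simplify: 13:87 = 13:87

13:87


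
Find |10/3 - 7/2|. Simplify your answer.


Simplify: 10/3 = 10/3 and 7/2 = 7/2
Find common denominator: LCD = 6
Convert: 20/6 and 21/6
Difference = |20 - 21|/6 = 1/6
Simplified = 1/6

1/6


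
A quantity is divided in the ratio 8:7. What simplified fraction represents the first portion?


Total parts = 8 + 7 = 15
First part fraction = 8/15
Simplify: 8/15 = 8/15

8/15


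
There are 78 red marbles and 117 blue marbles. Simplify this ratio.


Find GCD(78, 117)
GCD = 39
Divide both by 39: 78/39 = 2, 117/39 = 3
Simplified ratio = 2:3

2:3


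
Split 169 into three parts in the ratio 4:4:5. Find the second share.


Ratio = 4:4:5
Total parts = 4 + 4 + 5 = 13
Value per part = 169 / 13 = 13
First share = 4 * 13 = 52
Middle share = 4 * 13 = 52
Third share = 5 * 13 = 65

52


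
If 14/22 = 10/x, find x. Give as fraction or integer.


Setting up: 14/22 = 10/x
Cross multiply: 14 * x = 22 * 10
14x = 220
x = 220/14
x = 110/7

110/7


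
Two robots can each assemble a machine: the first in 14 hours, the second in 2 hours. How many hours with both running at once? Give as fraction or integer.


Rate of A = 1/14 job per hour
Rate of B = 1/2 job per hour
Combined rate = 1/14 + 1/2
Find common denominator: (2 + 14)/(14*2) = 16/28
Combined rate = 4/7 job per hour
Time together = 1 / (4/7) = 7/4 hours

7/4


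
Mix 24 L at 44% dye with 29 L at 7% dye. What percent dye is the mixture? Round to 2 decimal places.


Solute in mixture 1 = 44% of 24 L = 24*44/100 = 264/25 L
Solute in mixture 2 = 7% of 29 L = 29*7/100 = 203/100 L
Total solute = 264/25 + 203/100 = 1259/100 L
Total volume = 24 + 29 = 53 L
Final concentration = 1259/100/53 * 100 = 23.75%

23.75


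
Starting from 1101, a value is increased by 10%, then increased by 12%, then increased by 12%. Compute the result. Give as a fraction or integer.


Start: 1101
Step 1: increase by 10% => multiply by 110/100
  1101 * 110/100 = 12111/10
Step 2: increase by 12% => multiply by 112/100
  12111/10 * 112/100 = 169554/125
Step 3: increase by 12% => multiply by 112/100
  169554/125 * 112/100 = 4747512/3125
Final value = 4747512/3125

4747512/3125


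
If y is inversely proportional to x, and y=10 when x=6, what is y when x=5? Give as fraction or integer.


Inverse proportion: y = k/x
Find k: k = 6 * 10 = 60
Compute y at x=5: y = 60/5
y = 12

12


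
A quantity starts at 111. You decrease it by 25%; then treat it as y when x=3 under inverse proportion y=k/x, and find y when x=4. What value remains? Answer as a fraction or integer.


Start with 111.
Step 1: Decrease by 25%: 111 * 75/100 = 333/4
Step 2: Inverse prop: k = (333/4)*3; new y = k/4 = 333/4*3/4 = 999/16
Final result = 999/16

999/16


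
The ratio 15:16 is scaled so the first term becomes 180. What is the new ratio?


Original ratio: 15:16
First term target: 180
Scale factor = 180 / 15 = 12
Multiply second term: 16 * 12 = 192
Equivalent ratio = 180:192

180:192


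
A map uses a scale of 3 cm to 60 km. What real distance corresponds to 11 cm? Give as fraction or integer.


Map scale: 3 cm = 60 km
Measured distance on map = 11 cm
Set up proportion: 11 * 60 / 3
= 660 / 3
= 220 km

220


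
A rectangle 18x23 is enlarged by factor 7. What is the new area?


Original dimensions: 18 x 23
Enlargement factor = 7
New width = 18 * 7 = 126
New height = 23 * 7 = 161
New area = 126 * 161 = 20286

20286


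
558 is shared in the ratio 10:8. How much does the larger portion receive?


Total parts = 10 + 8 = 18
Value per part = 558 / 18 = 31
First share = 10 * 31 = 310
Second share = 8 * 31 = 248
Larger share = 310

310


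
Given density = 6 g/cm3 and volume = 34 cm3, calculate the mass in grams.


Using mass = density * volume
Density = 6 g/cm3
Volume = 34 cm3
Mass = 6 * 34
= 204 g

204


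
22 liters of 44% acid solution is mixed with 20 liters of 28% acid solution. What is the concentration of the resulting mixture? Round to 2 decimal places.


Solute in mixture 1 = 44% of 22 L = 22*44/100 = 242/25 L
Solute in mixture 2 = 28% of 20 L = 20*28/100 = 28/5 L
Total solute = 242/25 + 28/5 = 382/25 L
Total volume = 22 + 20 = 42 L
Final concentration = 382/25/42 * 100 = 36.38%

36.38


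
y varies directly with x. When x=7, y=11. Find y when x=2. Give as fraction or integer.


Direct proportion: y = kx
Find k: k = 11/7 = 11/7
Compute y at x=2: y = 11/7 * 2
y = 22/7

22/7


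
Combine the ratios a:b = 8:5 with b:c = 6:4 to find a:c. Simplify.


Given a:b = 8:5 and b:c = 6:4
Make b consistent. Multiply first ratio by 6: a:b = 48:30
Multiply second ratio by 5: b:c = 30:20
Now b = 30 in both, so a:b:c = 48:30:20
Therefore a:c = 48:20
Simplify by GCD: a:c = 12:5

12:5


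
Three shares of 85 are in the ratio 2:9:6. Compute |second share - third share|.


Total parts = 2 + 9 + 6 = 17
Value per part = 85 / 17 = 5
Shares: 2*5=10, 9*5=45, 6*5=30
Second share = 45, third share = 30
Difference = |45 - 30| = 15

15


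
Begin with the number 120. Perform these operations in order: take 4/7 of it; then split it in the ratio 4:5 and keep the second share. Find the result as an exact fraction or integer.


Start with 120.
Step 1: Take 4/7: 120 * 4/7 = 480/7
Step 2: Split 4:5, second share = 480/7 * 5/9 = 800/21
Final result = 800/21

800/21


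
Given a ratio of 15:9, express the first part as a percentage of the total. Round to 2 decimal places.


Total parts = 15 + 9 = 24
First part fraction = 15/24
Percentage = (15/24) * 100
= 0.625 * 100
= 62.50%

62.50


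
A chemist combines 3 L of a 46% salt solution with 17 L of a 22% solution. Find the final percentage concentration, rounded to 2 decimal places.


Solute in mixture 1 = 46% of 3 L = 3*46/100 = 69/50 L
Solute in mixture 2 = 22% of 17 L = 17*22/100 = 187/50 L
Total solute = 69/50 + 187/50 = 128/25 L
Total volume = 3 + 17 = 20 L
Final concentration = 128/25/20 * 100 = 25.60%

25.60


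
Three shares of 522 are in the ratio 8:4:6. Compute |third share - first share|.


Total parts = 8 + 4 + 6 = 18
Value per part = 522 / 18 = 29
Shares: 8*29=232, 4*29=116, 6*29=174
Third share = 174, first share = 232
Difference = |174 - 232| = 58

58


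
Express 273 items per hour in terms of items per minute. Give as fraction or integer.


Converting from per hour to per minute
Rate = 273 items per hour
Divide by 60: 273/60
= 91/20 items per minute

91/20


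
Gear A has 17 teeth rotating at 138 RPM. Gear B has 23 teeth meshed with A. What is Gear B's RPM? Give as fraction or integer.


Gear ratio: teeth_A * RPM_A = teeth_B * RPM_B
17 * 138 = 23 * RPM_B
2346 = 23 * RPM_B
RPM_B = 2346 / 23
RPM_B = 102

102


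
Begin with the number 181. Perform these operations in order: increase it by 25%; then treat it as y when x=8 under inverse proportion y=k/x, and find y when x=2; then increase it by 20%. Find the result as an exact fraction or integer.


Start with 181.
Step 1: Increase by 25%: 181 * 125/100 = 905/4
Step 2: Inverse prop: k = (905/4)*8; new y = k/2 = 905/4*8/2 = 905
Step 3: Increase by 20%: 905 * 120/100 = 1086
Final result = 1086

1086


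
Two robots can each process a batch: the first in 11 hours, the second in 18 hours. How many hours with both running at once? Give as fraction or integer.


Rate of A = 1/11 job per hour
Rate of B = 1/18 job per hour
Combined rate = 1/11 + 1/18
Find common denominator: (18 + 11)/(11*18) = 29/198
Combined rate = 29/198 job per hour
Time together = 1 / (29/198) = 198/29 hours

198/29


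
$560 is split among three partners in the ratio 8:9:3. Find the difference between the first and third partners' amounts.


Total parts = 8 + 9 + 3 = 20
Value per part = 560 / 20 = 28
Shares: 8*28=224, 9*28=252, 3*28=84
First share = 224, third share = 84
Difference = |224 - 84| = 140

140


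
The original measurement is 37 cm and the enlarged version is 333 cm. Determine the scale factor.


Original length = 37 cm
Scaled length = 333 cm
Scale factor = 333 / 37
= 9

9


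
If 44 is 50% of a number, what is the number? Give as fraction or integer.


Given: 44 is 50% of the whole
Set up: 44 = 50/100 * whole
whole = 44 * 100 / 50
whole = 4400 / 50
whole = 88

88


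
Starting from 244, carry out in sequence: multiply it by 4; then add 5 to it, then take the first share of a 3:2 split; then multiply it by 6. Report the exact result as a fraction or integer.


Start with 244.
Step 1: Multiply by 4: 244 * 4 = 976
Step 2: Add 5: 976+5=981; split 3:2 first = 981*3/5 = 2943/5
Step 3: Multiply by 6: 2943/5 * 6 = 17658/5
Final result = 17658/5

17658/5


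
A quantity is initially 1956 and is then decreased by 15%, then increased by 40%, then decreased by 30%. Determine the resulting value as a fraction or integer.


Start: 1956
Step 1: decrease by 15% => multiply by 85/100
  1956 * 85/100 = 8313/5
Step 2: increase by 40% => multiply by 140/100
  8313/5 * 140/100 = 58191/25
Step 3: decrease by 30% => multiply by 70/100
  58191/25 * 70/100 = 407337/250
Final value = 407337/250

407337/250


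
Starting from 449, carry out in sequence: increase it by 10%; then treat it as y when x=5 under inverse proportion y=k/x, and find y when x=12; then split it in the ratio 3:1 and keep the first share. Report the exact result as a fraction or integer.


Start with 449.
Step 1: Increase by 10%: 449 * 110/100 = 4939/10
Step 2: Inverse prop: k = (4939/10)*5; new y = k/12 = 4939/10*5/12 = 4939/24
Step 3: Split 3:1, first share = 4939/24 * 3/4 = 4939/32
Final result = 4939/32

4939/32


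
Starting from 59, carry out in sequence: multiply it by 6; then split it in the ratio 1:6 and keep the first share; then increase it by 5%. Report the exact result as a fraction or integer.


Start with 59.
Step 1: Multiply by 6: 59 * 6 = 354
Step 2: Split 1:6, first share = 354 * 1/7 = 354/7
Step 3: Increase by 5%: 354/7 * 105/100 = 531/10
Final result = 531/10

531/10


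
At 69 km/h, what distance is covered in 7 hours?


Using distance = speed * time
Speed = 69 km/h
Time = 7 hours
Distance = 69 * 7
= 483 km

483


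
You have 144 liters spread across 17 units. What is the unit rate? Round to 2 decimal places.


Total liters = 144
Number of units = 17
Unit rate = 144 / 17
= 8.47 liters per unit

8.47


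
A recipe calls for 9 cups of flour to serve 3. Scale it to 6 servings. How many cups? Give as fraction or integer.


Original: 9 cups for 3 servings
Target servings = 6
Scaling factor = 6/3
New amount = 9 * 6/3
= 54/3
= 18 cups

18


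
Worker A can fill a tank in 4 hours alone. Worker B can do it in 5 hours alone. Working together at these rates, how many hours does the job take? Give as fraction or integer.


Rate of A = 1/4 job per hour
Rate of B = 1/5 job per hour
Combined rate = 1/4 + 1/5
Find common denominator: (5 + 4)/(4*5) = 9/20
Combined rate = 9/20 job per hour
Time together = 1 / (9/20) = 20/9 hours

20/9


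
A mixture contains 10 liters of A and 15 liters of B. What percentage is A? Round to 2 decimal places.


Volume of A = 10 L
Volume of B = 15 L
Total volume = 10 + 15 = 25 L
Percentage of A = (10/25) * 100
= 40.00%

40.00


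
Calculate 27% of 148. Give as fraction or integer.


Compute 27% of 148
Convert percentage: 27% = 27/100
Multiply: 148 * 27/100
= 3996/100
= 999/25

999/25


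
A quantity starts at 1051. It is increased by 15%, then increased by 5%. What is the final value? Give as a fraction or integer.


Start: 1051
Step 1: increase by 15% => multiply by 115/100
  1051 * 115/100 = 24173/20
Step 2: increase by 5% => multiply by 105/100
  24173/20 * 105/100 = 507633/400
Final value = 507633/400

507633/400


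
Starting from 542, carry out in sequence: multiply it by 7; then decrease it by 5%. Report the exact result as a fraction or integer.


Start with 542.
Step 1: Multiply by 7: 542 * 7 = 3794
Step 2: Decrease by 5%: 3794 * 95/100 = 36043/10
Final result = 36043/10

36043/10


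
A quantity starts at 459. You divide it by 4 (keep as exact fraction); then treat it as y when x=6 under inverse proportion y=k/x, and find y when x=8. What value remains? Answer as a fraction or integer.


Start with 459.
Step 1: Divide by 4: 459 / 4 = 459/4
Step 2: Inverse prop: k = (459/4)*6; new y = k/8 = 459/4*6/8 = 1377/16
Final result = 1377/16

1377/16


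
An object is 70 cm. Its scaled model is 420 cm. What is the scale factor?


Original length = 70 cm
Scaled length = 420 cm
Scale factor = 420 / 70
= 6

6


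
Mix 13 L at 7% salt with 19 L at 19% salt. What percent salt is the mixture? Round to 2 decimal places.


Solute in mixture 1 = 7% of 13 L = 13*7/100 = 91/100 L
Solute in mixture 2 = 19% of 19 L = 19*19/100 = 361/100 L
Total solute = 91/100 + 361/100 = 113/25 L
Total volume = 13 + 19 = 32 L
Final concentration = 113/25/32 * 100 = 14.13%

14.13


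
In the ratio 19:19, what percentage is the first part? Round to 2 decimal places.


Total parts = 19 + 19 = 38
First part fraction = 19/38
Percentage = (19/38) * 100
= 0.5 * 100
= 50.00%

50.00


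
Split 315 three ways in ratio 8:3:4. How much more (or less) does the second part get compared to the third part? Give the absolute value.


Total parts = 8 + 3 + 4 = 15
Value per part = 315 / 15 = 21
Shares: 8*21=168, 3*21=63, 4*21=84
Second share = 63, third share = 84
Difference = |63 - 84| = 21

21


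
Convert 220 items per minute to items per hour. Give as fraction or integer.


Converting from per minute to per hour
Rate = 220 items per minute
Multiply by 60: 220 * 60
= 13200 items per hour

13200


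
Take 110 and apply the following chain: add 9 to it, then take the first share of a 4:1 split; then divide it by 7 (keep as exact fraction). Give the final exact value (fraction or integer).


Start with 110.
Step 1: Add 9: 110+9=119; split 4:1 first = 119*4/5 = 476/5
Step 2: Divide by 7: 476/5 / 7 = 68/5
Final result = 68/5

68/5


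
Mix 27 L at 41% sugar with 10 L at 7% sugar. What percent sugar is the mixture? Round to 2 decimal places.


Solute in mixture 1 = 41% of 27 L = 27*41/100 = 1107/100 L
Solute in mixture 2 = 7% of 10 L = 10*7/100 = 7/10 L
Total solute = 1107/100 + 7/10 = 1177/100 L
Total volume = 27 + 10 = 37 L
Final concentration = 1177/100/37 * 100 = 31.81%

31.81


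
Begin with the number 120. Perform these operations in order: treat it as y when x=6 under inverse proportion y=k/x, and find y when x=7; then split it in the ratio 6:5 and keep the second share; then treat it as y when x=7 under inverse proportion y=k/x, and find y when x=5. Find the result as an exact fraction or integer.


Start with 120.
Step 1: Inverse prop: k = (120)*6; new y = k/7 = 120*6/7 = 720/7
Step 2: Split 6:5, second share = 720/7 * 5/11 = 3600/77
Step 3: Inverse prop: k = (3600/77)*7; new y = k/5 = 3600/77*7/5 = 720/11
Final result = 720/11

720/11


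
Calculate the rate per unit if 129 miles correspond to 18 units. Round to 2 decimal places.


Total miles = 129
Number of units = 18
Unit rate = 129 / 18
= 7.17 miles per unit

7.17


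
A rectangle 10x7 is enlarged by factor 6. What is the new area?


Original dimensions: 10 x 7
Enlargement factor = 6
New width = 10 * 6 = 60
New height = 7 * 6 = 42
New area = 60 * 42 = 2520

2520


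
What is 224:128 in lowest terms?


Find GCD(224, 128)
GCD = 32
Divide both by 32: 224/32 = 7, 128/32 = 4
Simplified ratio = 7:4

7:4


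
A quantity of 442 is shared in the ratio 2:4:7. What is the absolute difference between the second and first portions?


Total parts = 2 + 4 + 7 = 13
Value per part = 442 / 13 = 34
Shares: 2*34=68, 4*34=136, 7*34=238
Second share = 136, first share = 68
Difference = |136 - 68| = 68

68


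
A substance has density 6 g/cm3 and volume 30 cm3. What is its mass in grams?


Using mass = density * volume
Density = 6 g/cm3
Volume = 30 cm3
Mass = 6 * 30
= 180 g

180


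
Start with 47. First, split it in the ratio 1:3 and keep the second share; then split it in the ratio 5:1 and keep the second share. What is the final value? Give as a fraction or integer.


Start with 47.
Step 1: Split 1:3, second share = 47 * 3/4 = 141/4
Step 2: Split 5:1, second share = 141/4 * 1/6 = 47/8
Final result = 47/8

47/8


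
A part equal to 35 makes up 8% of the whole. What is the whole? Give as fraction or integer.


Given: 35 is 8% of the whole
Set up: 35 = 8/100 * whole
whole = 35 * 100 / 8
whole = 3500 / 8
whole = 875/2

875/2


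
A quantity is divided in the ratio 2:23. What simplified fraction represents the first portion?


Total parts = 2 + 23 = 25
First part fraction = 2/25
Simplify: 2/25 = 2/25

2/25


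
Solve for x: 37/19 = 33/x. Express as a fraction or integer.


Setting up: 37/19 = 33/x
Cross multiply: 37 * x = 19 * 33
37x = 627
x = 627/37
x = 627/37

627/37


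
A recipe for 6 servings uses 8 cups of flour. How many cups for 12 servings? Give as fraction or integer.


Original: 8 cups for 6 servings
Target servings = 12
Scaling factor = 12/6
New amount = 8 * 12/6
= 96/6
= 16 cups

16


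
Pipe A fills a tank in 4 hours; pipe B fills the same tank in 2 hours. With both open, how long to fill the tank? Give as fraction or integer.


Rate of A = 1/4 job per hour
Rate of B = 1/2 job per hour
Combined rate = 1/4 + 1/2
Find common denominator: (2 + 4)/(4*2) = 6/8
Combined rate = 3/4 job per hour
Time together = 1 / (3/4) = 4/3 hours

4/3


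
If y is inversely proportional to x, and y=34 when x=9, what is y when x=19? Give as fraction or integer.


Inverse proportion: y = k/x
Find k: k = 9 * 34 = 306
Compute y at x=19: y = 306/19
y = 306/19

306/19


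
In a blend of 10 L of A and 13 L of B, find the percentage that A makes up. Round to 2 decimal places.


Volume of A = 10 L
Volume of B = 13 L
Total volume = 10 + 13 = 23 L
Percentage of A = (10/23) * 100
= 43.48%

43.48


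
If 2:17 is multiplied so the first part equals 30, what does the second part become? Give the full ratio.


Original ratio: 2:17
First term target: 30
Scale factor = 30 / 2 = 15
Multiply second term: 17 * 15 = 255
Equivalent ratio = 30:255

30:255


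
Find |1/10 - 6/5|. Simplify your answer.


Simplify: 1/10 = 1/10 and 6/5 = 6/5
Find common denominator: LCD = 10
Convert: 1/10 and 12/10
Difference = |1 - 12|/10 = 11/10
Simplified = 11/10

11/10


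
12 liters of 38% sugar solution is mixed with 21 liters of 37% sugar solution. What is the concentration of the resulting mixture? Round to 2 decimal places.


Solute in mixture 1 = 38% of 12 L = 12*38/100 = 114/25 L
Solute in mixture 2 = 37% of 21 L = 21*37/100 = 777/100 L
Total solute = 114/25 + 777/100 = 1233/100 L
Total volume = 12 + 21 = 33 L
Final concentration = 1233/100/33 * 100 = 37.36%

37.36


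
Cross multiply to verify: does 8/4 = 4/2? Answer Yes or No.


Cross multiply to check 8/4 = 4/2
Left cross product: 8 * 2 = 16
Right cross product: 4 * 4 = 16
16 = 16
Equal, so proportions match => Yes

Yes


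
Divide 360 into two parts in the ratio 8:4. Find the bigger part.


Total parts = 8 + 4 = 12
Value per part = 360 / 12 = 30
First share = 8 * 30 = 240
Second share = 4 * 30 = 120
Larger share = 240

240


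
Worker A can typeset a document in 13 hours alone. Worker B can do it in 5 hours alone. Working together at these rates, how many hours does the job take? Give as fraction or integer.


Rate of A = 1/13 job per hour
Rate of B = 1/5 job per hour
Combined rate = 1/13 + 1/5
Find common denominator: (5 + 13)/(13*5) = 18/65
Combined rate = 18/65 job per hour
Time together = 1 / (18/65) = 65/18 hours

65/18


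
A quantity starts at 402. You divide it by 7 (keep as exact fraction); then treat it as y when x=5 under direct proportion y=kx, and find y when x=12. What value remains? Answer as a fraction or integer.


Start with 402.
Step 1: Divide by 7: 402 / 7 = 402/7
Step 2: Direct prop: k = (402/7)/5; new y = k*12 = 402/7*12/5 = 4824/35
Final result = 4824/35

4824/35


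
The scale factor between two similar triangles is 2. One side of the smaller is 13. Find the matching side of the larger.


Similar triangles have proportional sides
Scale factor = 2
Smaller side = 13
Corresponding larger side = 13 * 2
= 26

26


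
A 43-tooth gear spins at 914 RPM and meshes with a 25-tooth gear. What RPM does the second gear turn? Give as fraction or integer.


Gear ratio: teeth_A * RPM_A = teeth_B * RPM_B
43 * 914 = 25 * RPM_B
39302 = 25 * RPM_B
RPM_B = 39302 / 25
RPM_B = 39302/25

39302/25


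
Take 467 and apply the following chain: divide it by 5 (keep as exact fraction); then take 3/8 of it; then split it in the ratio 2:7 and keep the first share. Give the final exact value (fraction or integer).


Start with 467.
Step 1: Divide by 5: 467 / 5 = 467/5
Step 2: Take 3/8: 467/5 * 3/8 = 1401/40
Step 3: Split 2:7, first share = 1401/40 * 2/9 = 467/60
Final result = 467/60

467/60


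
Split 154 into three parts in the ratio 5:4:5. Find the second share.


Ratio = 5:4:5
Total parts = 5 + 4 + 5 = 14
Value per part = 154 / 14 = 11
First share = 5 * 11 = 55
Middle share = 4 * 11 = 44
Third share = 5 * 11 = 55

44


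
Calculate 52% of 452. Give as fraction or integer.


Compute 52% of 452
Convert percentage: 52% = 52/100
Multiply: 452 * 52/100
= 23504/100
= 5876/25

5876/25


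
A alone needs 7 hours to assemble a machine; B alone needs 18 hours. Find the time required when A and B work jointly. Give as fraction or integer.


Rate of A = 1/7 job per hour
Rate of B = 1/18 job per hour
Combined rate = 1/7 + 1/18
Find common denominator: (18 + 7)/(7*18) = 25/126
Combined rate = 25/126 job per hour
Time together = 1 / (25/126) = 126/25 hours

126/25


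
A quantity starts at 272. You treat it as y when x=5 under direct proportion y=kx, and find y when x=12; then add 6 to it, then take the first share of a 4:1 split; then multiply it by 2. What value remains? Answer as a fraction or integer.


Start with 272.
Step 1: Direct prop: k = (272)/5; new y = k*12 = 272*12/5 = 3264/5
Step 2: Add 6: 3264/5+6=3294/5; split 4:1 first = 3294/5*4/5 = 13176/25
Step 3: Multiply by 2: 13176/25 * 2 = 26352/25
Final result = 26352/25

26352/25


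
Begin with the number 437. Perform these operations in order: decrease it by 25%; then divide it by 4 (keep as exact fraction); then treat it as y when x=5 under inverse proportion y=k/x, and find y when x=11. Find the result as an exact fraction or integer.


Start with 437.
Step 1: Decrease by 25%: 437 * 75/100 = 1311/4
Step 2: Divide by 4: 1311/4 / 4 = 1311/16
Step 3: Inverse prop: k = (1311/16)*5; new y = k/11 = 1311/16*5/11 = 6555/176
Final result = 6555/176

6555/176


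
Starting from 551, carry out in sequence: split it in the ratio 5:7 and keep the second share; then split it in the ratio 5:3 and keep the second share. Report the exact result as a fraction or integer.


Start with 551.
Step 1: Split 5:7, second share = 551 * 7/12 = 3857/12
Step 2: Split 5:3, second share = 3857/12 * 3/8 = 3857/32
Final result = 3857/32

3857/32


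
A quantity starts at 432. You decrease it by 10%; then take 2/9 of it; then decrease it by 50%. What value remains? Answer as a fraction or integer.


Start with 432.
Step 1: Decrease by 10%: 432 * 90/100 = 1944/5
Step 2: Take 2/9: 1944/5 * 2/9 = 432/5
Step 3: Decrease by 50%: 432/5 * 50/100 = 216/5
Final result = 216/5

216/5


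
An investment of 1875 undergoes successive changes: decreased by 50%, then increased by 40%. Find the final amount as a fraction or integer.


Start: 1875
Step 1: decrease by 50% => multiply by 50/100
  1875 * 50/100 = 1875/2
Step 2: increase by 40% => multiply by 140/100
  1875/2 * 140/100 = 2625/2
Final value = 2625/2

2625/2


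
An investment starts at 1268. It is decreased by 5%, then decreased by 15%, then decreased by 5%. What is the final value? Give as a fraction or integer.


Start: 1268
Step 1: decrease by 5% => multiply by 95/100
  1268 * 95/100 = 6023/5
Step 2: decrease by 15% => multiply by 85/100
  6023/5 * 85/100 = 102391/100
Step 3: decrease by 5% => multiply by 95/100
  102391/100 * 95/100 = 1945429/2000
Final value = 1945429/2000

1945429/2000


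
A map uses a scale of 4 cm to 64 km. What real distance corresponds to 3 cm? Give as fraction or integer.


Map scale: 4 cm = 64 km
Measured distance on map = 3 cm
Set up proportion: 3 * 64 / 4
= 192 / 4
= 48 km

48


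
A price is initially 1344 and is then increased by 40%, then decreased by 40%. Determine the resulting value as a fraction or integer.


Start: 1344
Step 1: increase by 40% => multiply by 140/100
  1344 * 140/100 = 9408/5
Step 2: decrease by 40% => multiply by 60/100
  9408/5 * 60/100 = 28224/25
Final value = 28224/25

28224/25
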